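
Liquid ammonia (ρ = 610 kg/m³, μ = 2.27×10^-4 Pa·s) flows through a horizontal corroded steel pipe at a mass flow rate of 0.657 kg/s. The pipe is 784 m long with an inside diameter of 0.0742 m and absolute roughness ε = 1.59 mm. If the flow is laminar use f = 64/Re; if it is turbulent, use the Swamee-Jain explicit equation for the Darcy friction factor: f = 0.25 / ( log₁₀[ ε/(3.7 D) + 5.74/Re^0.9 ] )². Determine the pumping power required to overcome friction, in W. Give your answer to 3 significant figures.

P ≈ 11.0 W

A = πD²/4 = π(0.0742)²/4 = 0.004324 m²; mean velocity V = ṁ/(ρA) = 0.657/(610 · 0.004324) = 0.2491 m/s.
Reynolds number Re = ρVD/μ = 610 · 0.2491 · 0.0742 / 0.000227 = 4.966e+04.
Re > 4000 → turbulent. Relative roughness ε/D = 0.00159/0.0742 = 0.0214. Swamee-Jain: f = 0.25/(log₁₀[0.0214/3.7 + 5.74/4.966e+04^0.9])² = 0.25/(log₁₀[0.00579 + 0.000341])² = 0.25/(-2.212)² = 0.05108.
Darcy-Weisbach: ΔP = f(L/D)(ρV²/2) = 0.05108·(784/0.0742)·(610·0.2491²/2) = 0.05108·1.057e+04·18.92 = 1.021e+04 Pa.
Q = ṁ/ρ = 0.657/610 = 0.001077 m³/s.
Pumping power P = QΔP = 0.001077·1.021e+04 = 11.00 W = 11.0 W.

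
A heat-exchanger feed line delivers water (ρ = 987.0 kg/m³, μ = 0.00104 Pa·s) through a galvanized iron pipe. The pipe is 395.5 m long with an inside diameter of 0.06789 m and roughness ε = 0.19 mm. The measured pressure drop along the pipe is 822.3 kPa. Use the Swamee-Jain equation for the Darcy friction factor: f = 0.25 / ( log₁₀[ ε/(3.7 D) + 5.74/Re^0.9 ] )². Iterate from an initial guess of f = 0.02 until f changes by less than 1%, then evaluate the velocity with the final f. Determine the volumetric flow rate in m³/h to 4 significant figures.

Rearranging Darcy-Weisbach: V = √(2·ΔP·D/(f·L·ρ)). With ε/D = 0.00019/0.06789 = 0.0028, iterate starting from f = 0.02:
  f = 0.02 → V = √(2·8.223e+05·0.06789/(0.02·395.5·987)) = 3.782 m/s; Re = ρVD/μ = 2.437e+05; f → 0.02641
  f = 0.02641 → V = 3.291 m/s; Re = 2.12e+05; f → 0.0265
Converged (Δf/f < 1%). With the final f = 0.0265: V = √(2·8.223e+05·0.06789/(0.0265·395.5·987)) = 3.285 m/s.
Q = V·A = 3.285·(π/4·0.06789²) = 0.01189 m³/s = 42.81 m³/h.

Q ≈ 42.81 m³/h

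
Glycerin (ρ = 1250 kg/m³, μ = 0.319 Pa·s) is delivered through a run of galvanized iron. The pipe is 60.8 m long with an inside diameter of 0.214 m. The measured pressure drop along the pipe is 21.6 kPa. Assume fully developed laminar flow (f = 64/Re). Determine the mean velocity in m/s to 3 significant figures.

V ≈ 1.59 m/s

For laminar flow, f = 64/Re with Re = ρVD/μ, so Darcy-Weisbach reduces to ΔP = 32μLV/D². Solving for V: V = ΔP·D²/(32μL) = 2.16e+04·(0.214)²/(32·0.319·60.8) = 1.594 m/s.
Check: Re = ρVD/μ = 1250·1.594·0.214/0.319 = 1337 < 2300, so the laminar assumption holds.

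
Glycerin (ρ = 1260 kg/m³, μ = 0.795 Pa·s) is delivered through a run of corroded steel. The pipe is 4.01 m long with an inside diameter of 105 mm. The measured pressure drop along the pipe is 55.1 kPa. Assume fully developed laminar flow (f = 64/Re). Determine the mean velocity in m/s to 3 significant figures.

For laminar flow, f = 64/Re with Re = ρVD/μ, so Darcy-Weisbach reduces to ΔP = 32μLV/D². Solving for V: V = ΔP·D²/(32μL) = 5.51e+04·(0.105)²/(32·0.795·4.01) = 5.955 m/s.
Check: Re = ρVD/μ = 1260·5.955·0.105/0.795 = 991 < 2300, so the laminar assumption holds.

V ≈ 5.95 m/s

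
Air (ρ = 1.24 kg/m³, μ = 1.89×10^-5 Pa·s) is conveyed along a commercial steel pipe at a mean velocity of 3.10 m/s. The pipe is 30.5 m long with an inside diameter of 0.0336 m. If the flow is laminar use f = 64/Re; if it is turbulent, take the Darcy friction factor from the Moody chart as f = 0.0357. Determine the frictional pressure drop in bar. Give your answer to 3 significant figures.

ΔP ≈ 0.00193 bar

Reynolds number Re = ρVD/μ = 1.24 · 3.1 · 0.0336 / 1.89e-05 = 6834.
Re > 4000 → turbulent; use the Moody-chart value f = 0.0357.
Darcy-Weisbach: ΔP = f(L/D)(ρV²/2) = 0.0357·(30.5/0.0336)·(1.24·3.1²/2) = 0.0357·907.7·5.958 = 193.1 Pa.
ΔP = 193.1 Pa = 0.00193 bar.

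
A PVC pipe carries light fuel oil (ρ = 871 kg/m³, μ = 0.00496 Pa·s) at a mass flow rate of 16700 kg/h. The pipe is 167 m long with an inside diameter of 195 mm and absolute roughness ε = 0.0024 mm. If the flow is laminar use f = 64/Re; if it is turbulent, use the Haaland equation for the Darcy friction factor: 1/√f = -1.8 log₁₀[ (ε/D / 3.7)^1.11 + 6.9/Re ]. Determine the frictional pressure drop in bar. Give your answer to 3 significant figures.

ṁ = 16700 kg/h = 16700/3600 = 4.639 kg/s.
A = πD²/4 = π(0.195)²/4 = 0.02986 m²; mean velocity V = ṁ/(ρA) = 4.639/(871 · 0.02986) = 0.1783 m/s.
Reynolds number Re = ρVD/μ = 871 · 0.1783 · 0.195 / 0.00496 = 6107.
Re > 4000 → turbulent. Relative roughness ε/D = 2.4e-06/0.195 = 1.23e-05. Haaland: 1/√f = -1.8 log₁₀[(1.23e-05/3.7)^1.11 + 6.9/6107] = -1.8 log₁₀[8.31e-07 + 0.00113] = 5.304, so f = 0.03555.
Darcy-Weisbach: ΔP = f(L/D)(ρV²/2) = 0.03555·(167/0.195)·(871·0.1783²/2) = 0.03555·856.4·13.85 = 421.6 Pa.
ΔP = 421.6 Pa = 0.00422 bar.

ΔP ≈ 0.00422 bar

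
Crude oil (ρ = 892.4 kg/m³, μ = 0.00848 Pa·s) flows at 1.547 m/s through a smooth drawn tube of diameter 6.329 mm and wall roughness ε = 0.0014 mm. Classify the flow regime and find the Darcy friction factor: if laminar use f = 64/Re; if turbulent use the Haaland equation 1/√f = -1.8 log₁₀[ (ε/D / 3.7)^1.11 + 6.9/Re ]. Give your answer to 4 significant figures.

Re = ρVD/μ = 892.4·1.547·0.006329/0.00848 = 1030.
Re < 2300 → laminar, so f = 64/Re = 0.06211 (roughness is irrelevant in laminar flow).

f ≈ 0.06211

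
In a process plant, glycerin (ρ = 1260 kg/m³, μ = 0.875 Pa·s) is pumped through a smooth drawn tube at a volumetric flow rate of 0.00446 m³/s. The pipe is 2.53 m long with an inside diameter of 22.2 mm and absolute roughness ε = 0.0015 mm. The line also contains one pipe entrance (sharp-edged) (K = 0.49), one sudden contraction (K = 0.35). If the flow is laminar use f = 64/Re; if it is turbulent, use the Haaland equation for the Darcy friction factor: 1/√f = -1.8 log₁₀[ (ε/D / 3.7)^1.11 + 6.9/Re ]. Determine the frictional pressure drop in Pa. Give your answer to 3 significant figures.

Cross-sectional area A = πD²/4 = π(0.0222)²/4 = 0.0003871 m²; mean velocity V = Q/A = 0.00446/0.0003871 = 11.52 m/s.
Reynolds number Re = ρVD/μ = 1260 · 11.52 · 0.0222 / 0.875 = 368.3.
Re < 2300 → laminar flow, so f = 64/Re = 64/368.3 = 0.1738 (the turbulent correlation is not needed).
Total minor-loss coefficient ΣK = 1·0.49 + 1·0.35 = 0.84.
ΔP = [f·L/D + ΣK]·(ρV²/2) = [0.1738·2.53/0.0222 + 0.84]·(1260·11.52²/2) = [19.8 + 0.84]·8.364e+04 = 1.726e+06 Pa.

ΔP ≈ 1.73×10^6 Pa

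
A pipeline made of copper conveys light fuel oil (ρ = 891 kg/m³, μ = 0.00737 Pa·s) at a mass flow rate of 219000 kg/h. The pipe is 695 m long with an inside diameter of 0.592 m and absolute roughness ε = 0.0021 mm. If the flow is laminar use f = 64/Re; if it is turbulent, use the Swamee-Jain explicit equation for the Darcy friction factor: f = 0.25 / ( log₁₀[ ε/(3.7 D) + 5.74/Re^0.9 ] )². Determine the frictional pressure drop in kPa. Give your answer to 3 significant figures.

ṁ = 219000 kg/h = 219000/3600 = 60.83 kg/s.
A = πD²/4 = π(0.592)²/4 = 0.2753 m²; mean velocity V = ṁ/(ρA) = 60.83/(891 · 0.2753) = 0.248 m/s.
Reynolds number Re = ρVD/μ = 891 · 0.248 · 0.592 / 0.00737 = 1.775e+04.
Re > 4000 → turbulent. Relative roughness ε/D = 2.1e-06/0.592 = 3.55e-06. Swamee-Jain: f = 0.25/(log₁₀[3.55e-06/3.7 + 5.74/1.775e+04^0.9])² = 0.25/(log₁₀[9.59e-07 + 0.00086])² = 0.25/(-3.065)² = 0.02661.
Darcy-Weisbach: ΔP = f(L/D)(ρV²/2) = 0.02661·(695/0.592)·(891·0.248²/2) = 0.02661·1174·27.41 = 856.4 Pa.
ΔP = 856.4 Pa = 0.856 kPa.

ΔP ≈ 0.856 kPa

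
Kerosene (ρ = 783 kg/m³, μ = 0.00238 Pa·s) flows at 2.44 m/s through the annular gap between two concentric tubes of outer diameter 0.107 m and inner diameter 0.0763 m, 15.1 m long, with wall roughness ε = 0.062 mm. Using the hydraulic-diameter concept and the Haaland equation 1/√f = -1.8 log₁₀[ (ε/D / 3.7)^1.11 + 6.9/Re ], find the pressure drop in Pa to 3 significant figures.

ΔP ≈ 32800 Pa

Hydraulic diameter D_h = 4A/P = D_o - D_i = 0.107 - 0.0763 = 0.0307 m.
Re = ρVD_h/μ = 783·2.44·0.0307/0.00238 = 2.464e+04.
ε/D_h = 6.2e-05/0.0307 = 0.00202; Haaland gives 1/√f = -1.8 log₁₀[0.000239+0.00028] = 5.913, so f = 0.0286.
ΔP = f(L/D_h)(ρV²/2) = 0.0286·15.1/0.0307·2331 = 3.279e+04 Pa.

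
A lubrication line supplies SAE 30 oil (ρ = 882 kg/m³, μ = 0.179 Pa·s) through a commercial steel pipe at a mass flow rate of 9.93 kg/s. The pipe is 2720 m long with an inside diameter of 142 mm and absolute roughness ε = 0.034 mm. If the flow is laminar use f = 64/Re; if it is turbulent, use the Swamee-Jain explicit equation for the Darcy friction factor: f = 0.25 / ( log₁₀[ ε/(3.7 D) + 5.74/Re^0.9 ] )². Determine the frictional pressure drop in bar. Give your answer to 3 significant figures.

A = πD²/4 = π(0.142)²/4 = 0.01584 m²; mean velocity V = ṁ/(ρA) = 9.93/(882 · 0.01584) = 0.7109 m/s.
Reynolds number Re = ρVD/μ = 882 · 0.7109 · 0.142 / 0.179 = 497.4.
Re < 2300 → laminar flow, so f = 64/Re = 64/497.4 = 0.1287 (the turbulent correlation is not needed).
Darcy-Weisbach: ΔP = f(L/D)(ρV²/2) = 0.1287·(2720/0.142)·(882·0.7109²/2) = 0.1287·1.915e+04·222.9 = 5.493e+05 Pa.
ΔP = 5.493e+05 Pa = 5.49 bar.

ΔP ≈ 5.49 bar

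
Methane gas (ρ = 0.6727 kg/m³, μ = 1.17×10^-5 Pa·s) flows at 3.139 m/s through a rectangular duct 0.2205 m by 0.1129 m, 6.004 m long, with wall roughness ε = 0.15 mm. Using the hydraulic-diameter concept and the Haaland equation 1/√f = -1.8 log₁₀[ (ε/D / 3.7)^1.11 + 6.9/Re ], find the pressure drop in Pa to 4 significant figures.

Hydraulic diameter D_h = 4A/P = 4·(0.2205·0.1129)/(2·(0.2205+0.1129)) = 0.09958/0.6668 = 0.1493 m.
Re = ρVD_h/μ = 0.6727·3.139·0.1493/1.17e-05 = 2.695e+04.
ε/D_h = 0.00015/0.1493 = 0.001; Haaland gives 1/√f = -1.8 log₁₀[0.00011+0.000256] = 6.186, so f = 0.02614.
ΔP = f(L/D_h)(ρV²/2) = 0.02614·6.004/0.1493·3.314 = 3.482 Pa.

ΔP ≈ 3.482 Pa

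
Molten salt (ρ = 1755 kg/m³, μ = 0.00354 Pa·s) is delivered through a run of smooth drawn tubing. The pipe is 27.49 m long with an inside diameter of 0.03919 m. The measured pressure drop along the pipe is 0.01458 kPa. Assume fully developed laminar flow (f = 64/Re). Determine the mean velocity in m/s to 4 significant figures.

V ≈ 0.007191 m/s

For laminar flow, f = 64/Re with Re = ρVD/μ, so Darcy-Weisbach reduces to ΔP = 32μLV/D². Solving for V: V = ΔP·D²/(32μL) = 14.58·(0.03919)²/(32·0.00354·27.49) = 0.007191 m/s.
Check: Re = ρVD/μ = 1755·0.007191·0.03919/0.00354 = 139.7 < 2300, so the laminar assumption holds.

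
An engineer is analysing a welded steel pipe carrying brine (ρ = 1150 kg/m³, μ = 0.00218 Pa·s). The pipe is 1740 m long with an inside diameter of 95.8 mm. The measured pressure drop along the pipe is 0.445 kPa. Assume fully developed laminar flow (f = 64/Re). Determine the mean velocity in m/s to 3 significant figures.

V ≈ 0.0336 m/s

For laminar flow, f = 64/Re with Re = ρVD/μ, so Darcy-Weisbach reduces to ΔP = 32μLV/D². Solving for V: V = ΔP·D²/(32μL) = 445·(0.0958)²/(32·0.00218·1740) = 0.03365 m/s.
Check: Re = ρVD/μ = 1150·0.03365·0.0958/0.00218 = 1700 < 2300, so the laminar assumption holds.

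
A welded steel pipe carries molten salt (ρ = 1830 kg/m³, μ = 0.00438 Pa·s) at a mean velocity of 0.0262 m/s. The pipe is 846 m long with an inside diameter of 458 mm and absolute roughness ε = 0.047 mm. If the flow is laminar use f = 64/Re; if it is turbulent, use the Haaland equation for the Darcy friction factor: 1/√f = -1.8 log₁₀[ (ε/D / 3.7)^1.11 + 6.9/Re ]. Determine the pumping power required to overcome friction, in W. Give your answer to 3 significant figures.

Reynolds number Re = ρVD/μ = 1830 · 0.0262 · 0.458 / 0.00438 = 5014.
Re > 4000 → turbulent. Relative roughness ε/D = 4.7e-05/0.458 = 0.000103. Haaland: 1/√f = -1.8 log₁₀[(0.000103/3.7)^1.11 + 6.9/5014] = -1.8 log₁₀[8.75e-06 + 0.00138] = 5.145, so f = 0.03777.
Darcy-Weisbach: ΔP = f(L/D)(ρV²/2) = 0.03777·(846/0.458)·(1830·0.0262²/2) = 0.03777·1847·0.6281 = 43.82 Pa.
Q = V·A = 0.0262·0.1647 = 0.004316 m³/s.
Pumping power P = QΔP = 0.004316·43.82 = 0.1892 W = 0.189 W.

P ≈ 0.189 W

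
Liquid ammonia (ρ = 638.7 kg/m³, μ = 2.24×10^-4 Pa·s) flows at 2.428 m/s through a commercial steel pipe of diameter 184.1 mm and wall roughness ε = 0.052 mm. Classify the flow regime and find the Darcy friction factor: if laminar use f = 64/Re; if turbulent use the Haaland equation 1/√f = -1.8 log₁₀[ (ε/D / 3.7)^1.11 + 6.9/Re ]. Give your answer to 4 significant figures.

Re = ρVD/μ = 638.7·2.428·0.1841/0.000224 = 1.275e+06.
Re > 4000 → turbulent. ε/D = 5.2e-05/0.1841 = 0.000282; Haaland: 1/√f = -1.8 log₁₀[2.69e-05 + 5.41e-06] = 8.083, so f = 0.01531.

f ≈ 0.01531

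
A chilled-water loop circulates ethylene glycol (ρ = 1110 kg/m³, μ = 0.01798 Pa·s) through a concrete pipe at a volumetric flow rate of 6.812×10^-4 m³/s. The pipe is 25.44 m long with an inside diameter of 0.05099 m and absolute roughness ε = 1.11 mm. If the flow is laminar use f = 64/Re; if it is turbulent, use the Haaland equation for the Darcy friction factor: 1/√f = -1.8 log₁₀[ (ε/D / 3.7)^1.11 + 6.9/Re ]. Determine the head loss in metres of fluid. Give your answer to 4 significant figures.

Cross-sectional area A = πD²/4 = π(0.05099)²/4 = 0.002042 m²; mean velocity V = Q/A = 0.0006812/0.002042 = 0.3336 m/s.
Reynolds number Re = ρVD/μ = 1110 · 0.3336 · 0.05099 / 0.018 = 1050.
Re < 2300 → laminar flow, so f = 64/Re = 64/1050 = 0.06095 (the turbulent correlation is not needed).
Darcy-Weisbach: ΔP = f(L/D)(ρV²/2) = 0.06095·(25.44/0.05099)·(1110·0.3336²/2) = 0.06095·498.9·61.76 = 1878 Pa.
Head loss h_f = ΔP/(ρg) = 1878/(1110·9.81) = 0.1725 m.

h_f ≈ 0.1725 m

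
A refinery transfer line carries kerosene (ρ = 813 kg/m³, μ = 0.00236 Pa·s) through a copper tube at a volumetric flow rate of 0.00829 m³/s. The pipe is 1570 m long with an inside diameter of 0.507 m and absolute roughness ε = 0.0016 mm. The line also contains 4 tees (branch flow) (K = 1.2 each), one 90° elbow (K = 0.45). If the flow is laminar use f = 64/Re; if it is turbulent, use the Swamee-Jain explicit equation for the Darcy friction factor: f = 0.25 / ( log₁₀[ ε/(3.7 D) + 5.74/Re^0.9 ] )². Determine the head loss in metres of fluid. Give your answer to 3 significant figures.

h_f ≈ 0.00950 m

Cross-sectional area A = πD²/4 = π(0.507)²/4 = 0.2019 m²; mean velocity V = Q/A = 0.00829/0.2019 = 0.04106 m/s.
Reynolds number Re = ρVD/μ = 813 · 0.04106 · 0.507 / 0.00236 = 7172.
Re > 4000 → turbulent. Relative roughness ε/D = 1.6e-06/0.507 = 3.16e-06. Swamee-Jain: f = 0.25/(log₁₀[3.16e-06/3.7 + 5.74/7172^0.9])² = 0.25/(log₁₀[8.53e-07 + 0.00194])² = 0.25/(-2.711)² = 0.03402.
Total minor-loss coefficient ΣK = 4·1.2 + 1·0.45 = 5.25.
ΔP = [f·L/D + ΣK]·(ρV²/2) = [0.03402·1570/0.507 + 5.25]·(813·0.04106²/2) = [105.3 + 5.25]·0.6854 = 75.8 Pa.
Head loss h_f = ΔP/(ρg) = 75.8/(813·9.81) = 0.00950 m.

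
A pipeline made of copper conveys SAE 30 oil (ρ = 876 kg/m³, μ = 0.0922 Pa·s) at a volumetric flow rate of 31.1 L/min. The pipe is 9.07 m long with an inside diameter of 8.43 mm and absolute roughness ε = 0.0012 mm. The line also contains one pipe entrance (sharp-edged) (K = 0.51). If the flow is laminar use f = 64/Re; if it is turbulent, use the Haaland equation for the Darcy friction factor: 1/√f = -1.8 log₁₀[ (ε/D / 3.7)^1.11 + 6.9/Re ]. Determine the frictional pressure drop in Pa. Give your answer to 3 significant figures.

Q = 31.1 L/min = 31.1/60000 = 0.0005183 m³/s.
Cross-sectional area A = πD²/4 = π(0.00843)²/4 = 5.581e-05 m²; mean velocity V = Q/A = 0.0005183/5.581e-05 = 9.287 m/s.
Reynolds number Re = ρVD/μ = 876 · 9.287 · 0.00843 / 0.0922 = 743.8.
Re < 2300 → laminar flow, so f = 64/Re = 64/743.8 = 0.08604 (the turbulent correlation is not needed).
Total minor-loss coefficient ΣK = 1·0.51 = 0.51.
ΔP = [f·L/D + ΣK]·(ρV²/2) = [0.08604·9.07/0.00843 + 0.51]·(876·9.287²/2) = [92.58 + 0.51]·3.777e+04 = 3.516e+06 Pa.

ΔP ≈ 3.52×10^6 Pa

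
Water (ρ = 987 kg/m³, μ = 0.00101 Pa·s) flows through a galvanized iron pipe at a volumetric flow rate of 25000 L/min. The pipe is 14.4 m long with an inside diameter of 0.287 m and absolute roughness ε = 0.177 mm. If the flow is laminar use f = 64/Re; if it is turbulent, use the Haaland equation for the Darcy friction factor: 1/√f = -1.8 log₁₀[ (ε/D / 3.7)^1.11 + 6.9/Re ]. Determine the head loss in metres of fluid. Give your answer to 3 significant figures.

h_f ≈ 1.88 m

Q = 25000 L/min = 25000/60000 = 0.4167 m³/s.
Cross-sectional area A = πD²/4 = π(0.287)²/4 = 0.06469 m²; mean velocity V = Q/A = 0.4167/0.06469 = 6.441 m/s.
Reynolds number Re = ρVD/μ = 987 · 6.441 · 0.287 / 0.00101 = 1.806e+06.
Re > 4000 → turbulent. Relative roughness ε/D = 0.000177/0.287 = 0.000617. Haaland: 1/√f = -1.8 log₁₀[(0.000617/3.7)^1.11 + 6.9/1.806e+06] = -1.8 log₁₀[6.4e-05 + 3.82e-06] = 7.503, so f = 0.01776.
Darcy-Weisbach: ΔP = f(L/D)(ρV²/2) = 0.01776·(14.4/0.287)·(987·6.441²/2) = 0.01776·50.17·2.047e+04 = 1.824e+04 Pa.
Head loss h_f = ΔP/(ρg) = 1.824e+04/(987·9.81) = 1.88 m.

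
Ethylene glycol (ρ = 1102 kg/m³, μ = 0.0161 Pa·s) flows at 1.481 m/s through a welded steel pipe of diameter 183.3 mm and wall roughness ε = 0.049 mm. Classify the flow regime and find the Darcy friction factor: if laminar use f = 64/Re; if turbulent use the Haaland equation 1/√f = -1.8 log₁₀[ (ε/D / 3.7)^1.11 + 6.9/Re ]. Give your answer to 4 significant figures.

Re = ρVD/μ = 1102·1.481·0.1833/0.0161 = 1.858e+04.
Re > 4000 → turbulent. ε/D = 4.9e-05/0.1833 = 0.000267; Haaland: 1/√f = -1.8 log₁₀[2.53e-05 + 0.000371] = 6.123, so f = 0.02667.

f ≈ 0.02667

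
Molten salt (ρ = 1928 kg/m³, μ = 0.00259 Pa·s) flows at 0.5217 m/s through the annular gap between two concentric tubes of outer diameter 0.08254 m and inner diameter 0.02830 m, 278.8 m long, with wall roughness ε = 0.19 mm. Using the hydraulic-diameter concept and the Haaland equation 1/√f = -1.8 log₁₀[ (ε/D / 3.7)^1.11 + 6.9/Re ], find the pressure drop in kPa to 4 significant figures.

ΔP ≈ 42.90 kPa

Hydraulic diameter D_h = 4A/P = D_o - D_i = 0.08254 - 0.0283 = 0.05424 m.
Re = ρVD_h/μ = 1928·0.5217·0.05424/0.00259 = 2.106e+04.
ε/D_h = 0.00019/0.05424 = 0.0035; Haaland gives 1/√f = -1.8 log₁₀[0.00044+0.000328] = 5.607, so f = 0.03181.
ΔP = f(L/D_h)(ρV²/2) = 0.03181·278.8/0.05424·262.4 = 4.29e+04 Pa.
ΔP = 42.90 kPa.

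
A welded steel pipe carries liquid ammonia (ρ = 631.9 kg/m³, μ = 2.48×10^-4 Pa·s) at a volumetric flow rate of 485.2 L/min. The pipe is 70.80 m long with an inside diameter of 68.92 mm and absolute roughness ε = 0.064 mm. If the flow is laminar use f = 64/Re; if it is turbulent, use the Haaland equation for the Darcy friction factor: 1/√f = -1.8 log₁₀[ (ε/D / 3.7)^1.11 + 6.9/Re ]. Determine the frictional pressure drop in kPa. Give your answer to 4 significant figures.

Q = 485.2 L/min = 485.2/60000 = 0.008087 m³/s.
Cross-sectional area A = πD²/4 = π(0.06892)²/4 = 0.003731 m²; mean velocity V = Q/A = 0.008087/0.003731 = 2.168 m/s.
Reynolds number Re = ρVD/μ = 631.9 · 2.168 · 0.06892 / 0.000248 = 3.807e+05.
Re > 4000 → turbulent. Relative roughness ε/D = 6.4e-05/0.06892 = 0.000929. Haaland: 1/√f = -1.8 log₁₀[(0.000929/3.7)^1.11 + 6.9/3.807e+05] = -1.8 log₁₀[0.000101 + 1.81e-05] = 7.064, so f = 0.02004.
Darcy-Weisbach: ΔP = f(L/D)(ρV²/2) = 0.02004·(70.8/0.06892)·(631.9·2.168²/2) = 0.02004·1027·1485 = 3.056e+04 Pa.
ΔP = 3.056e+04 Pa = 30.56 kPa.

ΔP ≈ 30.56 kPa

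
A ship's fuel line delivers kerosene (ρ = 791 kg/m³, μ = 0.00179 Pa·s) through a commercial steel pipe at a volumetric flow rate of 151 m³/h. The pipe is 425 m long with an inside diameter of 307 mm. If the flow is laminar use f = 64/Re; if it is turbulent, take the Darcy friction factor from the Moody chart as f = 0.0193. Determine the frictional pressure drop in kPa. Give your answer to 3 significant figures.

ΔP ≈ 3.39 kPa

Q = 151 m³/h = 151/3600 = 0.04194 m³/s.
Cross-sectional area A = πD²/4 = π(0.307)²/4 = 0.07402 m²; mean velocity V = Q/A = 0.04194/0.07402 = 0.5666 m/s.
Reynolds number Re = ρVD/μ = 791 · 0.5666 · 0.307 / 0.00179 = 7.687e+04.
Re > 4000 → turbulent; use the Moody-chart value f = 0.0193.
Darcy-Weisbach: ΔP = f(L/D)(ρV²/2) = 0.0193·(425/0.307)·(791·0.5666²/2) = 0.0193·1384·127 = 3393 Pa.
ΔP = 3393 Pa = 3.39 kPa.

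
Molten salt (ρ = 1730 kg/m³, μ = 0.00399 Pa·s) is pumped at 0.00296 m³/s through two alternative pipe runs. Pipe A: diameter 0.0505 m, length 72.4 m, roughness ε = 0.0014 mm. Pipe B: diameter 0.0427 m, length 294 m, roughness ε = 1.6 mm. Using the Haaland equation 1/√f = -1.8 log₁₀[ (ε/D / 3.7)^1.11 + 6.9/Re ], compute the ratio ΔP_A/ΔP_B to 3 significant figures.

Pipe A: V = Q/A = 0.00296/0.002003 = 1.478 m/s; Re = 3.236e+04; ε/D = 2.77e-05; Haaland → f = 0.02295; ΔP_A = f(L/D)(ρV²/2) = 6.216e+04 Pa.
Pipe B: V = Q/A = 0.00296/0.001432 = 2.067 m/s; Re = 3.827e+04; ε/D = 0.0375; Haaland → f = 0.0637; ΔP_B = f(L/D)(ρV²/2) = 1.621e+06 Pa.
ΔP_A/ΔP_B = 6.216e+04/1.621e+06 = 0.0384.

ΔP_A/ΔP_B ≈ 0.0384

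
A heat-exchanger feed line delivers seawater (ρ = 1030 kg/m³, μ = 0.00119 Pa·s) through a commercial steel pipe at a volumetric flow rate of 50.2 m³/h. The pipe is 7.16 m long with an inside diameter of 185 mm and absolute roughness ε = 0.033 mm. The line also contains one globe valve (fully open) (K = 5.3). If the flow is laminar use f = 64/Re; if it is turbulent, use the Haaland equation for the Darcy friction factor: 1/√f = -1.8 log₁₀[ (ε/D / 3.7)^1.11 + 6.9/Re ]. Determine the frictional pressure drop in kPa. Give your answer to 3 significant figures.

Q = 50.2 m³/h = 50.2/3600 = 0.01394 m³/s.
Cross-sectional area A = πD²/4 = π(0.185)²/4 = 0.02688 m²; mean velocity V = Q/A = 0.01394/0.02688 = 0.5188 m/s.
Reynolds number Re = ρVD/μ = 1030 · 0.5188 · 0.185 / 0.00119 = 8.307e+04.
Re > 4000 → turbulent. Relative roughness ε/D = 3.3e-05/0.185 = 0.000178. Haaland: 1/√f = -1.8 log₁₀[(0.000178/3.7)^1.11 + 6.9/8.307e+04] = -1.8 log₁₀[1.62e-05 + 8.31e-05] = 7.206, so f = 0.01926.
Total minor-loss coefficient ΣK = 1·5.3 = 5.3.
ΔP = [f·L/D + ΣK]·(ρV²/2) = [0.01926·7.16/0.185 + 5.3]·(1030·0.5188²/2) = [0.7453 + 5.3]·138.6 = 837.8 Pa.
ΔP = 837.8 Pa = 0.838 kPa.

ΔP ≈ 0.838 kPa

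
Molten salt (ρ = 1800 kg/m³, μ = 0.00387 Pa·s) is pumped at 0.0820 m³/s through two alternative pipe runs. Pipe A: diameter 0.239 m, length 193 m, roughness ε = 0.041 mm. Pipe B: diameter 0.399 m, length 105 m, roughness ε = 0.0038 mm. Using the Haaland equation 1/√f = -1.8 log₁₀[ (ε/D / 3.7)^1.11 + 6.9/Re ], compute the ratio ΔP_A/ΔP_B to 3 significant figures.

ΔP_A/ΔP_B ≈ 23.1

Pipe A: V = Q/A = 0.082/0.04486 = 1.828 m/s; Re = 2.032e+05; ε/D = 0.000172; Haaland → f = 0.01665; ΔP_A = f(L/D)(ρV²/2) = 4.042e+04 Pa.
Pipe B: V = Q/A = 0.082/0.125 = 0.6558 m/s; Re = 1.217e+05; ε/D = 9.52e-06; Haaland → f = 0.01715; ΔP_B = f(L/D)(ρV²/2) = 1747 Pa.
ΔP_A/ΔP_B = 4.042e+04/1747 = 23.1.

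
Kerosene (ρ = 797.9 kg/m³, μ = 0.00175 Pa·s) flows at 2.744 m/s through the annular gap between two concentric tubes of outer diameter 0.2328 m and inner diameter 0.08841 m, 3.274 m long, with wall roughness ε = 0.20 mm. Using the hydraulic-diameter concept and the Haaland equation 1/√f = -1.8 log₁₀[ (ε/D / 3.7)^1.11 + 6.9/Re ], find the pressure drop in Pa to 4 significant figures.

Hydraulic diameter D_h = 4A/P = D_o - D_i = 0.2328 - 0.08841 = 0.1444 m.
Re = ρVD_h/μ = 797.9·2.744·0.1444/0.00175 = 1.806e+05.
ε/D_h = 0.0002/0.1444 = 0.00139; Haaland gives 1/√f = -1.8 log₁₀[0.000157+3.82e-05] = 6.676, so f = 0.02243.
ΔP = f(L/D_h)(ρV²/2) = 0.02243·3.274/0.1444·3004 = 1528 Pa.

ΔP ≈ 1528 Pa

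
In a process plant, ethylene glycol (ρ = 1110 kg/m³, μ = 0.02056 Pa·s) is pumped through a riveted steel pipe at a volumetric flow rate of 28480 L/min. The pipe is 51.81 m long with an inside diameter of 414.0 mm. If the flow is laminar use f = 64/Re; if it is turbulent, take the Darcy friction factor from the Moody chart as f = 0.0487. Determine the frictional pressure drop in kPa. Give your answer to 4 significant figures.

Q = 28480 L/min = 28480/60000 = 0.4747 m³/s.
Cross-sectional area A = πD²/4 = π(0.414)²/4 = 0.1346 m²; mean velocity V = Q/A = 0.4747/0.1346 = 3.526 m/s.
Reynolds number Re = ρVD/μ = 1110 · 3.526 · 0.414 / 0.0206 = 7.881e+04.
Re > 4000 → turbulent; use the Moody-chart value f = 0.0487.
Darcy-Weisbach: ΔP = f(L/D)(ρV²/2) = 0.0487·(51.81/0.414)·(1110·3.526²/2) = 0.0487·125.1·6901 = 4.206e+04 Pa.
ΔP = 4.206e+04 Pa = 42.06 kPa.

ΔP ≈ 42.06 kPa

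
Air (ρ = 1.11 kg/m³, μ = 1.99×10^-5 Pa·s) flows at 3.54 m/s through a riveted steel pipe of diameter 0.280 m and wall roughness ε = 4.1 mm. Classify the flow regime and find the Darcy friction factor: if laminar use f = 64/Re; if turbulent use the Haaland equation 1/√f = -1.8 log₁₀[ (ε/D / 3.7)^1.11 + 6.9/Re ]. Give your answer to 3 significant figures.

Re = ρVD/μ = 1.11·3.54·0.28/1.99e-05 = 5.529e+04.
Re > 4000 → turbulent. ε/D = 0.0041/0.28 = 0.0146; Haaland: 1/√f = -1.8 log₁₀[0.00215 + 0.000125] = 4.756, so f = 0.0442.

f ≈ 0.0442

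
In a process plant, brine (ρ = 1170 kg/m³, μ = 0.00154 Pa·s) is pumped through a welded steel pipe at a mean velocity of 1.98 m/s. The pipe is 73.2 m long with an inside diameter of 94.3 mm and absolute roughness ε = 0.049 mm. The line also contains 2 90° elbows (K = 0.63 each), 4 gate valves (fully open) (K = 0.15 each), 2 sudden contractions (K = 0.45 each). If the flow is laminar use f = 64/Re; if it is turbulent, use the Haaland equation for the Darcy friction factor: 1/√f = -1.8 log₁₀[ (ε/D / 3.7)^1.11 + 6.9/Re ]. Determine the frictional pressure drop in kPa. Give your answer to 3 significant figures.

ΔP ≈ 40.8 kPa

Reynolds number Re = ρVD/μ = 1170 · 1.98 · 0.0943 / 0.00154 = 1.419e+05.
Re > 4000 → turbulent. Relative roughness ε/D = 4.9e-05/0.0943 = 0.00052. Haaland: 1/√f = -1.8 log₁₀[(0.00052/3.7)^1.11 + 6.9/1.419e+05] = -1.8 log₁₀[5.29e-05 + 4.86e-05] = 7.188, so f = 0.01936.
Total minor-loss coefficient ΣK = 2·0.63 + 4·0.15 + 2·0.45 = 2.76.
ΔP = [f·L/D + ΣK]·(ρV²/2) = [0.01936·73.2/0.0943 + 2.76]·(1170·1.98²/2) = [15.02 + 2.76]·2293 = 4.079e+04 Pa.
ΔP = 4.079e+04 Pa = 40.8 kPa.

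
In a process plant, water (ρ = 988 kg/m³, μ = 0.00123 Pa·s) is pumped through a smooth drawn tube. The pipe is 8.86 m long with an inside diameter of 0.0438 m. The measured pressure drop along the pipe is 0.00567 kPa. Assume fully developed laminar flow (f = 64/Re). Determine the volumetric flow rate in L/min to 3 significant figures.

Q ≈ 2.82 L/min

For laminar flow, f = 64/Re with Re = ρVD/μ, so Darcy-Weisbach reduces to ΔP = 32μLV/D². Solving for V: V = ΔP·D²/(32μL) = 5.67·(0.0438)²/(32·0.00123·8.86) = 0.03119 m/s.
Check: Re = ρVD/μ = 988·0.03119·0.0438/0.00123 = 1097 < 2300, so the laminar assumption holds.
Q = V·A = 0.03119·(π/4·0.0438²) = 4.7e-05 m³/s = 2.82 L/min.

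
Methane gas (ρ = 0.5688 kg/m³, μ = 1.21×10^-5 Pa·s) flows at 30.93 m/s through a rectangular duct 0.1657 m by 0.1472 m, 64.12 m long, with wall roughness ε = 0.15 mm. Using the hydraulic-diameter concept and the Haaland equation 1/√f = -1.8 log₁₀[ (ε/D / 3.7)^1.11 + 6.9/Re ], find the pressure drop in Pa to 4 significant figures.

Hydraulic diameter D_h = 4A/P = 4·(0.1657·0.1472)/(2·(0.1657+0.1472)) = 0.09756/0.6258 = 0.1559 m.
Re = ρVD_h/μ = 0.5688·30.93·0.1559/1.21e-05 = 2.267e+05.
ε/D_h = 0.00015/0.1559 = 0.000962; Haaland gives 1/√f = -1.8 log₁₀[0.000105+3.04e-05] = 6.964, so f = 0.02062.
ΔP = f(L/D_h)(ρV²/2) = 0.02062·64.12/0.1559·272.1 = 2308 Pa.

ΔP ≈ 2308 Pa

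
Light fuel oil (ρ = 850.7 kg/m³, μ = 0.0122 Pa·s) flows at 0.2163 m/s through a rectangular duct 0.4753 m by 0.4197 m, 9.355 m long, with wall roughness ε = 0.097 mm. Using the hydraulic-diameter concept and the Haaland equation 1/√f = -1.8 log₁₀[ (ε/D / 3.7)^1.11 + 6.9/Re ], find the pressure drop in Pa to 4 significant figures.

ΔP ≈ 14.51 Pa

Hydraulic diameter D_h = 4A/P = 4·(0.4753·0.4197)/(2·(0.4753+0.4197)) = 0.7979/1.79 = 0.4458 m.
Re = ρVD_h/μ = 850.7·0.2163·0.4458/0.0122 = 6723.
ε/D_h = 9.7e-05/0.4458 = 0.000218; Haaland gives 1/√f = -1.8 log₁₀[2.01e-05+0.00103] = 5.365, so f = 0.03475.
ΔP = f(L/D_h)(ρV²/2) = 0.03475·9.355/0.4458·19.9 = 14.51 Pa.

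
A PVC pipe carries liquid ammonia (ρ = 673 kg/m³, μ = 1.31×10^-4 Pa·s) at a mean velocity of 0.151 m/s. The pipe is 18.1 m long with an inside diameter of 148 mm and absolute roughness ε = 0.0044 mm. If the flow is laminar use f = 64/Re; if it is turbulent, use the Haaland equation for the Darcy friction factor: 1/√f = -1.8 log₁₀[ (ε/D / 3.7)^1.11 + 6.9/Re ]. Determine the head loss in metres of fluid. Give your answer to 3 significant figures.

h_f ≈ 0.00248 m

Reynolds number Re = ρVD/μ = 673 · 0.151 · 0.148 / 0.000131 = 1.148e+05.
Re > 4000 → turbulent. Relative roughness ε/D = 4.4e-06/0.148 = 2.97e-05. Haaland: 1/√f = -1.8 log₁₀[(2.97e-05/3.7)^1.11 + 6.9/1.148e+05] = -1.8 log₁₀[2.21e-06 + 6.01e-05] = 7.57, so f = 0.01745.
Darcy-Weisbach: ΔP = f(L/D)(ρV²/2) = 0.01745·(18.1/0.148)·(673·0.151²/2) = 0.01745·122.3·7.673 = 16.38 Pa.
Head loss h_f = ΔP/(ρg) = 16.38/(673·9.81) = 0.00248 m.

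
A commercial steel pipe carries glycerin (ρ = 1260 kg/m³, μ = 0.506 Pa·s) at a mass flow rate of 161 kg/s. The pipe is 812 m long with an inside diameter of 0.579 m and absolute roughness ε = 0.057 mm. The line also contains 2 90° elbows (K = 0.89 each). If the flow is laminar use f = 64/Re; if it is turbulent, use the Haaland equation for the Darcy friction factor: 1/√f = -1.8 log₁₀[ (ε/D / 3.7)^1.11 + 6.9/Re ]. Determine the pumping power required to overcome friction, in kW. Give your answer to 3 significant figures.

A = πD²/4 = π(0.579)²/4 = 0.2633 m²; mean velocity V = ṁ/(ρA) = 161/(1260 · 0.2633) = 0.4853 m/s.
Reynolds number Re = ρVD/μ = 1260 · 0.4853 · 0.579 / 0.506 = 699.7.
Re < 2300 → laminar flow, so f = 64/Re = 64/699.7 = 0.09147 (the turbulent correlation is not needed).
Total minor-loss coefficient ΣK = 2·0.89 = 1.78.
ΔP = [f·L/D + ΣK]·(ρV²/2) = [0.09147·812/0.579 + 1.78]·(1260·0.4853²/2) = [128.3 + 1.78]·148.4 = 1.93e+04 Pa.
Q = ṁ/ρ = 161/1260 = 0.1278 m³/s.
Pumping power P = QΔP = 0.1278·1.93e+04 = 2466 W = 2.47 kW.

P ≈ 2.47 kW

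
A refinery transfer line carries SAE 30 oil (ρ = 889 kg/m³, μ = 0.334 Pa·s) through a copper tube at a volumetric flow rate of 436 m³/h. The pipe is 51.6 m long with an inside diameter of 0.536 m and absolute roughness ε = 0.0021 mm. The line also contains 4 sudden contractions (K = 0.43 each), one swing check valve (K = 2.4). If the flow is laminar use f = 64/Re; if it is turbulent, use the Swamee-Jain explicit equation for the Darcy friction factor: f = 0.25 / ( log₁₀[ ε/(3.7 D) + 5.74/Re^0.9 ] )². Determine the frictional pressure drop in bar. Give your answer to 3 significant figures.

ΔP ≈ 0.0156 bar

Q = 436 m³/h = 436/3600 = 0.1211 m³/s.
Cross-sectional area A = πD²/4 = π(0.536)²/4 = 0.2256 m²; mean velocity V = Q/A = 0.1211/0.2256 = 0.5367 m/s.
Reynolds number Re = ρVD/μ = 889 · 0.5367 · 0.536 / 0.334 = 765.7.
Re < 2300 → laminar flow, so f = 64/Re = 64/765.7 = 0.08358 (the turbulent correlation is not needed).
Total minor-loss coefficient ΣK = 4·0.43 + 1·2.4 = 4.12.
ΔP = [f·L/D + ΣK]·(ρV²/2) = [0.08358·51.6/0.536 + 4.12]·(889·0.5367²/2) = [8.046 + 4.12]·128.1 = 1558 Pa.
ΔP = 1558 Pa = 0.0156 bar.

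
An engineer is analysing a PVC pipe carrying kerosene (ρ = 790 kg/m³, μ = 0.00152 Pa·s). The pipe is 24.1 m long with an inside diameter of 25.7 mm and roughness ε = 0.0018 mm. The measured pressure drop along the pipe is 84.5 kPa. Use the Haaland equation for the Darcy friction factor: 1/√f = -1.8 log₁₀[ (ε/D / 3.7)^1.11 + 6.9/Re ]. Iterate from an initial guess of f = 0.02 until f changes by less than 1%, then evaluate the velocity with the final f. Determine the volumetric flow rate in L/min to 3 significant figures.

Rearranging Darcy-Weisbach: V = √(2·ΔP·D/(f·L·ρ)). With ε/D = 1.8e-06/0.0257 = 7e-05, iterate starting from f = 0.02:
  f = 0.02 → V = √(2·8.45e+04·0.0257/(0.02·24.1·790)) = 3.377 m/s; Re = ρVD/μ = 4.511e+04; f → 0.02138
  f = 0.02138 → V = 3.267 m/s; Re = 4.363e+04; f → 0.02154
Converged (Δf/f < 1%). With the final f = 0.02154: V = √(2·8.45e+04·0.0257/(0.02154·24.1·790)) = 3.255 m/s.
Q = V·A = 3.255·(π/4·0.0257²) = 0.001688 m³/s = 101 L/min.

Q ≈ 101 L/min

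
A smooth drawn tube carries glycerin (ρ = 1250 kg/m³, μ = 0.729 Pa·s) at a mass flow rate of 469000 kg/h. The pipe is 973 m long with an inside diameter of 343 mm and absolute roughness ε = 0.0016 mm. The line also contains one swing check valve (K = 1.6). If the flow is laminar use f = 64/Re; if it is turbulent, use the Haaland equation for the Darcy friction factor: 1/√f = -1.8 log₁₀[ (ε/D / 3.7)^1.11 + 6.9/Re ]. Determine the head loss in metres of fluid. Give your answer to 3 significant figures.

ṁ = 469000 kg/h = 469000/3600 = 130.3 kg/s.
A = πD²/4 = π(0.343)²/4 = 0.0924 m²; mean velocity V = ṁ/(ρA) = 130.3/(1250 · 0.0924) = 1.128 m/s.
Reynolds number Re = ρVD/μ = 1250 · 1.128 · 0.343 / 0.729 = 663.4.
Re < 2300 → laminar flow, so f = 64/Re = 64/663.4 = 0.09648 (the turbulent correlation is not needed).
Total minor-loss coefficient ΣK = 1·1.6 = 1.6.
ΔP = [f·L/D + ΣK]·(ρV²/2) = [0.09648·973/0.343 + 1.6]·(1250·1.128²/2) = [273.7 + 1.6]·795.1 = 2.189e+05 Pa.
Head loss h_f = ΔP/(ρg) = 2.189e+05/(1250·9.81) = 17.8 m.

h_f ≈ 17.8 m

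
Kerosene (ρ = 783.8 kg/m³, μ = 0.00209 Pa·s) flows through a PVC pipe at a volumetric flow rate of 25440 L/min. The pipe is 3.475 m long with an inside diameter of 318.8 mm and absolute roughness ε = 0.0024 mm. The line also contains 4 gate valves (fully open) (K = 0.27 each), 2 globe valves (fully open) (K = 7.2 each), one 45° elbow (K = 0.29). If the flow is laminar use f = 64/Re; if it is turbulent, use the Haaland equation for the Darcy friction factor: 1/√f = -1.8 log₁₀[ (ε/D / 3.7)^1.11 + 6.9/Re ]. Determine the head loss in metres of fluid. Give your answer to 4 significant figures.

h_f ≈ 22.88 m

Q = 25440 L/min = 25440/60000 = 0.424 m³/s.
Cross-sectional area A = πD²/4 = π(0.3188)²/4 = 0.07982 m²; mean velocity V = Q/A = 0.424/0.07982 = 5.312 m/s.
Reynolds number Re = ρVD/μ = 783.8 · 5.312 · 0.3188 / 0.00209 = 6.351e+05.
Re > 4000 → turbulent. Relative roughness ε/D = 2.4e-06/0.3188 = 7.53e-06. Haaland: 1/√f = -1.8 log₁₀[(7.53e-06/3.7)^1.11 + 6.9/6.351e+05] = -1.8 log₁₀[4.81e-07 + 1.09e-05] = 8.901, so f = 0.01262.
Total minor-loss coefficient ΣK = 4·0.27 + 2·7.2 + 1·0.29 = 15.8.
ΔP = [f·L/D + ΣK]·(ρV²/2) = [0.01262·3.475/0.3188 + 15.8]·(783.8·5.312²/2) = [0.1376 + 15.8]·1.106e+04 = 1.759e+05 Pa.
Head loss h_f = ΔP/(ρg) = 1.759e+05/(783.8·9.81) = 22.88 m.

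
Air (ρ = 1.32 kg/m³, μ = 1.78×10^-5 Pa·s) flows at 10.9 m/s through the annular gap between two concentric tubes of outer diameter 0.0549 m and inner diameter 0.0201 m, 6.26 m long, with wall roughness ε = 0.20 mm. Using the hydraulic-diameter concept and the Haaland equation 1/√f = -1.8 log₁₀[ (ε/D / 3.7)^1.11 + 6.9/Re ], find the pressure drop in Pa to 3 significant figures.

ΔP ≈ 485 Pa

Hydraulic diameter D_h = 4A/P = D_o - D_i = 0.0549 - 0.0201 = 0.0348 m.
Re = ρVD_h/μ = 1.32·10.9·0.0348/1.78e-05 = 2.813e+04.
ε/D_h = 0.0002/0.0348 = 0.00575; Haaland gives 1/√f = -1.8 log₁₀[0.000763+0.000245] = 5.394, so f = 0.03437.
ΔP = f(L/D_h)(ρV²/2) = 0.03437·6.26/0.0348·78.41 = 484.8 Pa.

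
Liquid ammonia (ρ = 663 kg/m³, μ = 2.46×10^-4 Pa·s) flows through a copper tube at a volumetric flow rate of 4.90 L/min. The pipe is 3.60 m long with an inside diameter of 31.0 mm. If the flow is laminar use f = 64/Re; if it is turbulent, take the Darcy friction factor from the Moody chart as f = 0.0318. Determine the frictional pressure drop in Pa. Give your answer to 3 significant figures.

ΔP ≈ 14.3 Pa

Q = 4.90 L/min = 4.90/60000 = 8.167e-05 m³/s.
Cross-sectional area A = πD²/4 = π(0.031)²/4 = 0.0007548 m²; mean velocity V = Q/A = 8.167e-05/0.0007548 = 0.1082 m/s.
Reynolds number Re = ρVD/μ = 663 · 0.1082 · 0.031 / 0.000246 = 9040.
Re > 4000 → turbulent; use the Moody-chart value f = 0.0318.
Darcy-Weisbach: ΔP = f(L/D)(ρV²/2) = 0.0318·(3.6/0.031)·(663·0.1082²/2) = 0.0318·116.1·3.881 = 14.33 Pa.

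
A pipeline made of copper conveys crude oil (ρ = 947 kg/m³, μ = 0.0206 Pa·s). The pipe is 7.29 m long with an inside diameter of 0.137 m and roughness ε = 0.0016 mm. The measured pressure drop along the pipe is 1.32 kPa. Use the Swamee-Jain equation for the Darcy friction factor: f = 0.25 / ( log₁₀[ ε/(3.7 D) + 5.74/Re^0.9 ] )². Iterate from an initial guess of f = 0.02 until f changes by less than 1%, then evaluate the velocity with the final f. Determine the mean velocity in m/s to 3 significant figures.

Rearranging Darcy-Weisbach: V = √(2·ΔP·D/(f·L·ρ)). With ε/D = 1.6e-06/0.137 = 1.17e-05, iterate starting from f = 0.02:
  f = 0.02 → V = √(2·1320·0.137/(0.02·7.29·947)) = 1.618 m/s; Re = ρVD/μ = 1.019e+04; f → 0.03083
  f = 0.03083 → V = 1.304 m/s; Re = 8210; f → 0.03274
  f = 0.03274 → V = 1.265 m/s; Re = 7967; f → 0.03302
Converged (Δf/f < 1%). With the final f = 0.03302: V = √(2·1320·0.137/(0.03302·7.29·947)) = 1.26 m/s.

V ≈ 1.26 m/s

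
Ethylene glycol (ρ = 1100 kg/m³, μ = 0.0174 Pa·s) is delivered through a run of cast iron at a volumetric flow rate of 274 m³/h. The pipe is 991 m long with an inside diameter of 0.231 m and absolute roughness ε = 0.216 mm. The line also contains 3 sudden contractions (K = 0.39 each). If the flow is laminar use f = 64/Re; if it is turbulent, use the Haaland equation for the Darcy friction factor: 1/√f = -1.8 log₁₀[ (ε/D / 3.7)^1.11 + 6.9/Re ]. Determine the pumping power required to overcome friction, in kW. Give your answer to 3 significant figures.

P ≈ 15.6 kW

Q = 274 m³/h = 274/3600 = 0.07611 m³/s.
Cross-sectional area A = πD²/4 = π(0.231)²/4 = 0.04191 m²; mean velocity V = Q/A = 0.07611/0.04191 = 1.816 m/s.
Reynolds number Re = ρVD/μ = 1100 · 1.816 · 0.231 / 0.0174 = 2.652e+04.
Re > 4000 → turbulent. Relative roughness ε/D = 0.000216/0.231 = 0.000935. Haaland: 1/√f = -1.8 log₁₀[(0.000935/3.7)^1.11 + 6.9/2.652e+04] = -1.8 log₁₀[0.000102 + 0.00026] = 6.195, so f = 0.02606.
Total minor-loss coefficient ΣK = 3·0.39 = 1.17.
ΔP = [f·L/D + ΣK]·(ρV²/2) = [0.02606·991/0.231 + 1.17]·(1100·1.816²/2) = [111.8 + 1.17]·1814 = 2.049e+05 Pa.
Pumping power P = QΔP = 0.07611·2.049e+05 = 15600 W = 15.6 kW.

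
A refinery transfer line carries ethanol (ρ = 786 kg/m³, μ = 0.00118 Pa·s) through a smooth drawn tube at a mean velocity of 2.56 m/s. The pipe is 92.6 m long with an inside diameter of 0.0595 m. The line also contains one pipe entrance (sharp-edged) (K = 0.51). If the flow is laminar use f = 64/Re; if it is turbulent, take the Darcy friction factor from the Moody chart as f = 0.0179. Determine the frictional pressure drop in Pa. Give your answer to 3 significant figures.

ΔP ≈ 73100 Pa

Reynolds number Re = ρVD/μ = 786 · 2.56 · 0.0595 / 0.00118 = 1.015e+05.
Re > 4000 → turbulent; use the Moody-chart value f = 0.0179.
Total minor-loss coefficient ΣK = 1·0.51 = 0.51.
ΔP = [f·L/D + ΣK]·(ρV²/2) = [0.0179·92.6/0.0595 + 0.51]·(786·2.56²/2) = [27.86 + 0.51]·2576 = 7.306e+04 Pa.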